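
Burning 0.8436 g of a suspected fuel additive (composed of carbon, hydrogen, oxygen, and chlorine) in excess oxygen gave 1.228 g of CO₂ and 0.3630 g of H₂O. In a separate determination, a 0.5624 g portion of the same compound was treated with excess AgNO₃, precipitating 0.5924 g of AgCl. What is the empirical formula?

C9H13Cl2O5

mol C = 1.228 g CO₂ ÷ 44.009 g/mol = 0.027903 mol
mol H = 2 × 0.3630 g H₂O ÷ 18.015 g/mol = 0.040300 mol
From the AgCl data: mol Cl per gram of compound = (0.5924 ÷ 143.318) ÷ 0.5624 = 0.0073497 mol/g, so in the 0.8436 g combustion sample mol Cl = 0.0062002 mol
mass O = 0.8436 − (0.33515 + 0.040622 + 0.21980) = 0.24803 g → mol O = 0.24803 ÷ 15.999 = 0.015503 mol
Divide by the smallest (0.0062002 mol): C 4.500, H 6.500, Cl 1.000, O 2.500
Multiplying each by 2 gives whole numbers: C 9.00, H 13.00, Cl 2.00, O 5.00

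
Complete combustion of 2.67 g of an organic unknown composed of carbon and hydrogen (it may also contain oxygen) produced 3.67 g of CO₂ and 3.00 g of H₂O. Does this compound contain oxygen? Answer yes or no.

yes

mol C = 3.67 g CO₂ ÷ 44.009 g/mol = 0.08339 mol
mol H = 2 × 3.00 g H₂O ÷ 18.015 g/mol = 0.3331 mol
C and H account for only 1.337 g of the 2.67 g sample; the remaining 1.333 g must be oxygen.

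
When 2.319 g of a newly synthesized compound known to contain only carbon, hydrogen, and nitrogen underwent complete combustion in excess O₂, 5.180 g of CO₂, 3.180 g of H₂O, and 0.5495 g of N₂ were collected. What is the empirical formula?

mol C = 5.180 g CO₂ ÷ 44.009 g/mol = 0.11770 mol
mol H = 2 × 3.180 g H₂O ÷ 18.015 g/mol = 0.35304 mol
mol N = 2 × 0.5495 g N₂ ÷ 28.014 g/mol = 0.039230 mol
Divide by the smallest (0.039230 mol): C 3.000, H 8.999, N 1.000

C3H9N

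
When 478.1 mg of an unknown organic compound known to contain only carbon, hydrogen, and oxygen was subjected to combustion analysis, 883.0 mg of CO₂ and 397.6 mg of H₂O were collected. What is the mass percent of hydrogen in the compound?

mol C = 0.8830 g CO₂ ÷ 44.009 g/mol = 0.020064 mol
mol H = 2 × 0.3976 g H₂O ÷ 18.015 g/mol = 0.044141 mol
mass O = 0.4781 − (0.24099 + 0.044494) = 0.19262 g → mol O = 0.19262 ÷ 15.999 = 0.012039 mol
mass % H = 0.044494 g ÷ 0.4781 g × 100%

9.31%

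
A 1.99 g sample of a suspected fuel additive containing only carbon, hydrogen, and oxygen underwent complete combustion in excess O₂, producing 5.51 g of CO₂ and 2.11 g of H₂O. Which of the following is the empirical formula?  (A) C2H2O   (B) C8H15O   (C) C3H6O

(B) C8H15O

mol C = 5.51 g CO₂ ÷ 44.009 g/mol = 0.1252 mol
mol H = 2 × 2.11 g H₂O ÷ 18.015 g/mol = 0.2342 mol
mass O = 1.99 − (1.504 + 0.2361) = 0.2501 g → mol O = 0.2501 ÷ 15.999 = 0.01563 mol
Divide by the smallest (0.01563 mol): C 8.010, H 14.986, O 1.000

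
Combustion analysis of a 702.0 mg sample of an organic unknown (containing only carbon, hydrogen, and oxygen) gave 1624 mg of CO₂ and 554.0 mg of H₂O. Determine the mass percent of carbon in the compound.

mol C = 1.624 g CO₂ ÷ 44.009 g/mol = 0.036902 mol
mol H = 2 × 0.5540 g H₂O ÷ 18.015 g/mol = 0.061504 mol
mass O = 0.7020 − (0.44322 + 0.061996) = 0.19678 g → mol O = 0.19678 ÷ 15.999 = 0.012299 mol
mass % C = 0.44322 g ÷ 0.7020 g × 100%

63.14%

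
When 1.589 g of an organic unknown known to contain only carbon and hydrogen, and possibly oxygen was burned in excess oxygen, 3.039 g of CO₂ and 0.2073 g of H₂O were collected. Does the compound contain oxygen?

mol C = 3.039 g CO₂ ÷ 44.009 g/mol = 0.069054 mol
mol H = 2 × 0.2073 g H₂O ÷ 18.015 g/mol = 0.023014 mol
C and H account for only 0.85261 g of the 1.589 g sample; the remaining 0.73639 g must be oxygen.

yes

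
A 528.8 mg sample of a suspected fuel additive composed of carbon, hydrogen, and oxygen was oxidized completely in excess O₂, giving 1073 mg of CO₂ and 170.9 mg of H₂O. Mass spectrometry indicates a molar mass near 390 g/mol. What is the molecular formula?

C18H14O10

mol C = 1.073 g CO₂ ÷ 44.009 g/mol = 0.024381 mol
mol H = 2 × 0.1709 g H₂O ÷ 18.015 g/mol = 0.018973 mol
mass O = 0.5288 − (0.29284 + 0.019125) = 0.21683 g → mol O = 0.21683 ÷ 15.999 = 0.013553 mol
Divide by the smallest (0.013553 mol): C 1.799, H 1.400, O 1.000
Multiplying each by 5 gives whole numbers: C 8.99, H 7.00, O 5.00
Empirical formula: C9H7O5
Empirical-formula mass = 195.15 g/mol; 390 ÷ 195.15 ≈ 2, so the molecular formula is C18H14O10.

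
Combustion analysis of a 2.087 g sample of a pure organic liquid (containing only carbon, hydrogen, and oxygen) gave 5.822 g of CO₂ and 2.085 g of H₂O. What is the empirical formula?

mol C = 5.822 g CO₂ ÷ 44.009 g/mol = 0.13229 mol
mol H = 2 × 2.085 g H₂O ÷ 18.015 g/mol = 0.23147 mol
mass O = 2.087 − (1.5889 + 0.23333) = 0.26473 g → mol O = 0.26473 ÷ 15.999 = 0.016546 mol
Divide by the smallest (0.016546 mol): C 7.995, H 13.989, O 1.000

C8H14O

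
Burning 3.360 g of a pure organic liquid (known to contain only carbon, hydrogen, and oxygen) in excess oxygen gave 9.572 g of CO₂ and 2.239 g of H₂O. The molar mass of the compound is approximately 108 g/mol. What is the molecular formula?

mol C = 9.572 g CO₂ ÷ 44.009 g/mol = 0.21750 mol
mol H = 2 × 2.239 g H₂O ÷ 18.015 g/mol = 0.24857 mol
mass O = 3.360 − (2.6124 + 0.25056) = 0.49704 g → mol O = 0.49704 ÷ 15.999 = 0.031067 mol
Divide by the smallest (0.031067 mol): C 7.001, H 8.001, O 1.000
Empirical formula: C7H8O
Empirical-formula mass = 108.14 g/mol; 108 ÷ 108.14 ≈ 1, so the molecular formula is C7H8O.

C7H8O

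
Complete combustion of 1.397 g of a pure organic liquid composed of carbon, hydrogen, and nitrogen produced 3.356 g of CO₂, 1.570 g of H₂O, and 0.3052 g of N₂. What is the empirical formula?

C7H16N2

mol C = 3.356 g CO₂ ÷ 44.009 g/mol = 0.076257 mol
mol H = 2 × 1.570 g H₂O ÷ 18.015 g/mol = 0.17430 mol
mol N = 2 × 0.3052 g N₂ ÷ 28.014 g/mol = 0.021789 mol
Divide by the smallest (0.021789 mol): C 3.500, H 7.999, N 1.000
Multiplying each by 2 gives whole numbers: C 7.00, H 16.00, N 2.00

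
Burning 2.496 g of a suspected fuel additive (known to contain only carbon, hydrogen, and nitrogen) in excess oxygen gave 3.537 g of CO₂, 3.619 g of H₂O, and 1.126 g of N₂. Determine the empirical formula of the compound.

mol C = 3.537 g CO₂ ÷ 44.009 g/mol = 0.080370 mol
mol H = 2 × 3.619 g H₂O ÷ 18.015 g/mol = 0.40178 mol
mol N = 2 × 1.126 g N₂ ÷ 28.014 g/mol = 0.080388 mol
Divide by the smallest (0.080370 mol): C 1.000, H 4.999, N 1.000

CH5N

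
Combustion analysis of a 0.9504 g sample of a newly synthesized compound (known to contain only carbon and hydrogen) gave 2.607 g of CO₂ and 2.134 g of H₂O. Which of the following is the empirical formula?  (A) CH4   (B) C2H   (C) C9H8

mol C = 2.607 g CO₂ ÷ 44.009 g/mol = 0.059238 mol
mol H = 2 × 2.134 g H₂O ÷ 18.015 g/mol = 0.23691 mol
Divide by the smallest (0.059238 mol): C 1.000, H 3.999

(A) CH4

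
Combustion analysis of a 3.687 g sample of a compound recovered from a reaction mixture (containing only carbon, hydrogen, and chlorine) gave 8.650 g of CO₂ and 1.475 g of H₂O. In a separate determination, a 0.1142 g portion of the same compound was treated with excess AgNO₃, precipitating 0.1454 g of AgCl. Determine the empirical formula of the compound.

C6H5Cl

mol C = 8.650 g CO₂ ÷ 44.009 g/mol = 0.19655 mol
mol H = 2 × 1.475 g H₂O ÷ 18.015 g/mol = 0.16375 mol
From the AgCl data: mol Cl per gram of compound = (0.1454 ÷ 143.318) ÷ 0.1142 = 0.0088838 mol/g, so in the 3.687 g combustion sample mol Cl = 0.032754 mol
Divide by the smallest (0.032754 mol): C 6.001, H 4.999, Cl 1.000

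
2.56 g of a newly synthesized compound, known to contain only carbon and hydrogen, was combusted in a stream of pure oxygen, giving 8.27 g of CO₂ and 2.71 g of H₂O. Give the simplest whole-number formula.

mol C = 8.27 g CO₂ ÷ 44.009 g/mol = 0.1879 mol
mol H = 2 × 2.71 g H₂O ÷ 18.015 g/mol = 0.3009 mol
Divide by the smallest (0.1879 mol): C 1.000, H 1.601
Multiplying each by 5 gives whole numbers: C 5.00, H 8.01

C5H8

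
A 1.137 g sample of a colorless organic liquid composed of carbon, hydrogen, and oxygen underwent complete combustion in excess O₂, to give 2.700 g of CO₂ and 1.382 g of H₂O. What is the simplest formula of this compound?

C4H10O

mol C = 2.700 g CO₂ ÷ 44.009 g/mol = 0.061351 mol
mol H = 2 × 1.382 g H₂O ÷ 18.015 g/mol = 0.15343 mol
mass O = 1.137 − (0.73689 + 0.15466) = 0.24546 g → mol O = 0.24546 ÷ 15.999 = 0.015342 mol
Divide by the smallest (0.015342 mol): C 3.999, H 10.000, O 1.000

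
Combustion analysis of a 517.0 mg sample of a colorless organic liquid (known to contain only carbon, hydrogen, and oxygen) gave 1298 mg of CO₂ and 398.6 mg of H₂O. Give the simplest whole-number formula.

C4H6O

mol C = 1.298 g CO₂ ÷ 44.009 g/mol = 0.029494 mol
mol H = 2 × 0.3986 g H₂O ÷ 18.015 g/mol = 0.044252 mol
mass O = 0.5170 − (0.35425 + 0.044606) = 0.11814 g → mol O = 0.11814 ÷ 15.999 = 0.0073843 mol
Divide by the smallest (0.0073843 mol): C 3.994, H 5.993, O 1.000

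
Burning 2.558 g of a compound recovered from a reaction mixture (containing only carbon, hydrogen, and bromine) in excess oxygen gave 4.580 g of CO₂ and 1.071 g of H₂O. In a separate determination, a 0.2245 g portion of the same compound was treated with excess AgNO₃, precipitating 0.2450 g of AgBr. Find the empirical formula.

mol C = 4.580 g CO₂ ÷ 44.009 g/mol = 0.10407 mol
mol H = 2 × 1.071 g H₂O ÷ 18.015 g/mol = 0.11890 mol
From the AgBr data: mol Br per gram of compound = (0.2450 ÷ 187.772) ÷ 0.2245 = 0.0058119 mol/g, so in the 2.558 g combustion sample mol Br = 0.014867 mol
Divide by the smallest (0.014867 mol): C 7.000, H 7.998, Br 1.000

C7H8Br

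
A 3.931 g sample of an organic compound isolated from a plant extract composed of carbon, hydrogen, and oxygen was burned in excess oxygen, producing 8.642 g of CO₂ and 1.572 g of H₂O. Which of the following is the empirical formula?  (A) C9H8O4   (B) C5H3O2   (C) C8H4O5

mol C = 8.642 g CO₂ ÷ 44.009 g/mol = 0.19637 mol
mol H = 2 × 1.572 g H₂O ÷ 18.015 g/mol = 0.17452 mol
mass O = 3.931 − (2.3586 + 0.17592) = 1.3965 g → mol O = 1.3965 ÷ 15.999 = 0.087286 mol
Divide by the smallest (0.087286 mol): C 2.250, H 1.999, O 1.000
Multiplying each by 4 gives whole numbers: C 9.00, H 8.00, O 4.00

(A) C9H8O4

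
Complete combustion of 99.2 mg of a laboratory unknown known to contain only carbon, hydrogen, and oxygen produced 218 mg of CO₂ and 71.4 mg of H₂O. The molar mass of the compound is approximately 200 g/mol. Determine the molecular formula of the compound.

mol C = 0.218 g CO₂ ÷ 44.009 g/mol = 0.004954 mol
mol H = 2 × 0.0714 g H₂O ÷ 18.015 g/mol = 0.007927 mol
mass O = 0.0992 − (0.05950 + 0.007990) = 0.03171 g → mol O = 0.03171 ÷ 15.999 = 0.001982 mol
Divide by the smallest (0.001982 mol): C 2.499, H 3.999, O 1.000
Multiplying each by 2 gives whole numbers: C 5.00, H 8.00, O 2.00
Empirical formula: C5H8O2
Empirical-formula mass = 100.12 g/mol; 200 ÷ 100.12 ≈ 2, so the molecular formula is C10H16O4.

C10H16O4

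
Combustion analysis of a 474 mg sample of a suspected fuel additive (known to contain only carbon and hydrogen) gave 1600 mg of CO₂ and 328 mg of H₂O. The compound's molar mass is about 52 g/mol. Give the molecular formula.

mol C = 1.60 g CO₂ ÷ 44.009 g/mol = 0.03636 mol
mol H = 2 × 0.328 g H₂O ÷ 18.015 g/mol = 0.03641 mol
Divide by the smallest (0.03636 mol): C 1.000, H 1.002
Empirical formula: CH
Empirical-formula mass = 13.02 g/mol; 52 ÷ 13.02 ≈ 4, so the molecular formula is C4H4.

C4H4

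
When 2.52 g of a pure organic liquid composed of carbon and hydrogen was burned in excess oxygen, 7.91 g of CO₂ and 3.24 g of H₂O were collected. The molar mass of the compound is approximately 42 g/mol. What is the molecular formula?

mol C = 7.91 g CO₂ ÷ 44.009 g/mol = 0.1797 mol
mol H = 2 × 3.24 g H₂O ÷ 18.015 g/mol = 0.3597 mol
Divide by the smallest (0.1797 mol): C 1.000, H 2.001
Empirical formula: CH2
Empirical-formula mass = 14.03 g/mol; 42 ÷ 14.03 ≈ 3, so the molecular formula is C3H6.

C3H6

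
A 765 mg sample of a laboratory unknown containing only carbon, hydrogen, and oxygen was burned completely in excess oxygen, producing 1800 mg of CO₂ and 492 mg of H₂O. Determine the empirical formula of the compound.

C3H4O

mol C = 1.80 g CO₂ ÷ 44.009 g/mol = 0.04090 mol
mol H = 2 × 0.492 g H₂O ÷ 18.015 g/mol = 0.05462 mol
mass O = 0.765 − (0.4913 + 0.05506) = 0.2187 g → mol O = 0.2187 ÷ 15.999 = 0.01367 mol
Divide by the smallest (0.01367 mol): C 2.992, H 3.996, O 1.000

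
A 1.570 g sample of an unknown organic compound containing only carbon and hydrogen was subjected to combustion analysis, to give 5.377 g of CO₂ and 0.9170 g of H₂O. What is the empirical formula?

mol C = 5.377 g CO₂ ÷ 44.009 g/mol = 0.12218 mol
mol H = 2 × 0.9170 g H₂O ÷ 18.015 g/mol = 0.10180 mol
Divide by the smallest (0.10180 mol): C 1.200, H 1.000
Multiplying each by 5 gives whole numbers: C 6.00, H 5.00

C6H5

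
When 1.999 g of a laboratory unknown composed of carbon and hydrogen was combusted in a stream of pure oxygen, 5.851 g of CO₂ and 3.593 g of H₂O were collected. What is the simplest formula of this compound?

CH3

mol C = 5.851 g CO₂ ÷ 44.009 g/mol = 0.13295 mol
mol H = 2 × 3.593 g H₂O ÷ 18.015 g/mol = 0.39889 mol
Divide by the smallest (0.13295 mol): C 1.000, H 3.000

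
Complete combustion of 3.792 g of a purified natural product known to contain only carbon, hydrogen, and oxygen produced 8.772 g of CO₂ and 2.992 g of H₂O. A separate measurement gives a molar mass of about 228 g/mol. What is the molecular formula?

C12H20O4

mol C = 8.772 g CO₂ ÷ 44.009 g/mol = 0.19932 mol
mol H = 2 × 2.992 g H₂O ÷ 18.015 g/mol = 0.33217 mol
mass O = 3.792 − (2.3941 + 0.33482) = 1.0631 g → mol O = 1.0631 ÷ 15.999 = 0.066448 mol
Divide by the smallest (0.066448 mol): C 3.000, H 4.999, O 1.000
Empirical formula: C3H5O
Empirical-formula mass = 57.07 g/mol; 228 ÷ 57.07 ≈ 4, so the molecular formula is C12H20O4.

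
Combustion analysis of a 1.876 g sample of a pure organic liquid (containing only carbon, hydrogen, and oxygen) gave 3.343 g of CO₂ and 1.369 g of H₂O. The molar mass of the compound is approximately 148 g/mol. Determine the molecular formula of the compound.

mol C = 3.343 g CO₂ ÷ 44.009 g/mol = 0.075962 mol
mol H = 2 × 1.369 g H₂O ÷ 18.015 g/mol = 0.15198 mol
mass O = 1.876 − (0.91238 + 0.15320) = 0.81042 g → mol O = 0.81042 ÷ 15.999 = 0.050655 mol
Divide by the smallest (0.050655 mol): C 1.500, H 3.000, O 1.000
Multiplying each by 2 gives whole numbers: C 3.00, H 6.00, O 2.00
Empirical formula: C3H6O2
Empirical-formula mass = 74.08 g/mol; 148 ÷ 74.08 ≈ 2, so the molecular formula is C6H12O4.

C6H12O4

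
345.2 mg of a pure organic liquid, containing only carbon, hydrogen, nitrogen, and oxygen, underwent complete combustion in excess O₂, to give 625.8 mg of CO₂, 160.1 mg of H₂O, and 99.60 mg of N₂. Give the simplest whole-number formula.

C4H5N2O

mol C = 0.6258 g CO₂ ÷ 44.009 g/mol = 0.014220 mol
mol H = 2 × 0.1601 g H₂O ÷ 18.015 g/mol = 0.017774 mol
mol N = 2 × 0.09960 g N₂ ÷ 28.014 g/mol = 0.0071107 mol
mass O = 0.3452 − (0.17079 + 0.017916 + 0.099600) = 0.056889 g → mol O = 0.056889 ÷ 15.999 = 0.0035558 mol
Divide by the smallest (0.0035558 mol): C 3.999, H 4.999, N 2.000, O 1.000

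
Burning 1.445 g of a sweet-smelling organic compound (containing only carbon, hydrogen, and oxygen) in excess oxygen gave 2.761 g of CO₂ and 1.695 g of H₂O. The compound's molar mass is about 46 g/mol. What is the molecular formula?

mol C = 2.761 g CO₂ ÷ 44.009 g/mol = 0.062737 mol
mol H = 2 × 1.695 g H₂O ÷ 18.015 g/mol = 0.18818 mol
mass O = 1.445 − (0.75354 + 0.18968) = 0.50178 g → mol O = 0.50178 ÷ 15.999 = 0.031363 mol
Divide by the smallest (0.031363 mol): C 2.000, H 6.000, O 1.000
Empirical formula: C2H6O
Empirical-formula mass = 46.07 g/mol; 46 ÷ 46.07 ≈ 1, so the molecular formula is C2H6O.

C2H6O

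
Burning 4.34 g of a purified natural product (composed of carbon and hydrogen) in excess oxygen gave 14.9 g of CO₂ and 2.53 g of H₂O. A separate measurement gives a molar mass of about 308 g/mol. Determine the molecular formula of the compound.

C24H20

mol C = 14.9 g CO₂ ÷ 44.009 g/mol = 0.3386 mol
mol H = 2 × 2.53 g H₂O ÷ 18.015 g/mol = 0.2809 mol
Divide by the smallest (0.2809 mol): C 1.205, H 1.000
Multiplying each by 5 gives whole numbers: C 6.03, H 5.00
Empirical formula: C6H5
Empirical-formula mass = 77.11 g/mol; 308 ÷ 77.11 ≈ 4, so the molecular formula is C24H20.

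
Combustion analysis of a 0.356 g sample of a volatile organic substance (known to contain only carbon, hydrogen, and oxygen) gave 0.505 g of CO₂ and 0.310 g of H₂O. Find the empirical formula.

mol C = 0.505 g CO₂ ÷ 44.009 g/mol = 0.01147 mol
mol H = 2 × 0.310 g H₂O ÷ 18.015 g/mol = 0.03442 mol
mass O = 0.356 − (0.1378 + 0.03469) = 0.1835 g → mol O = 0.1835 ÷ 15.999 = 0.01147 mol
Divide by the smallest (0.01147 mol): C 1.001, H 3.001, O 1.000

CH3O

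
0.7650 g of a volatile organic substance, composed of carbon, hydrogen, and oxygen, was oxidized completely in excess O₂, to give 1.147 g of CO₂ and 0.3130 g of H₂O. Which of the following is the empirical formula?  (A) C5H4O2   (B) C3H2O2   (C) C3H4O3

(C) C3H4O3

mol C = 1.147 g CO₂ ÷ 44.009 g/mol = 0.026063 mol
mol H = 2 × 0.3130 g H₂O ÷ 18.015 g/mol = 0.034749 mol
mass O = 0.7650 − (0.31304 + 0.035027) = 0.41693 g → mol O = 0.41693 ÷ 15.999 = 0.026060 mol
Divide by the smallest (0.026060 mol): C 1.000, H 1.333, O 1.000
Multiplying each by 3 gives whole numbers: C 3.00, H 4.00, O 3.00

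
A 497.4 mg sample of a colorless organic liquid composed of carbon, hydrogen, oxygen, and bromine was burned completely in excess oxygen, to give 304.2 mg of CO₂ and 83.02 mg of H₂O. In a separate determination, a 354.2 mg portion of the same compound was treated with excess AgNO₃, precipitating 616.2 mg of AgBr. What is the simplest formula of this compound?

C3H4Br2O

mol C = 0.3042 g CO₂ ÷ 44.009 g/mol = 0.0069122 mol
mol H = 2 × 0.08302 g H₂O ÷ 18.015 g/mol = 0.0092168 mol
From the AgBr data: mol Br per gram of compound = (0.6162 ÷ 187.772) ÷ 0.3542 = 0.0092649 mol/g, so in the 0.4974 g combustion sample mol Br = 0.0046084 mol
mass O = 0.4974 − (0.083023 + 0.0092905 + 0.36823) = 0.036859 g → mol O = 0.036859 ÷ 15.999 = 0.0023038 mol
Divide by the smallest (0.0023038 mol): C 3.000, H 4.001, Br 2.000, O 1.000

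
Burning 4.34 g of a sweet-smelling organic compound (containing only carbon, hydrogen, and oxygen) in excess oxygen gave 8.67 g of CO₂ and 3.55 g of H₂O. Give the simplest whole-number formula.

C2H4O

mol C = 8.67 g CO₂ ÷ 44.009 g/mol = 0.1970 mol
mol H = 2 × 3.55 g H₂O ÷ 18.015 g/mol = 0.3941 mol
mass O = 4.34 − (2.366 + 0.3973) = 1.577 g → mol O = 1.577 ÷ 15.999 = 0.09854 mol
Divide by the smallest (0.09854 mol): C 1.999, H 4.000, O 1.000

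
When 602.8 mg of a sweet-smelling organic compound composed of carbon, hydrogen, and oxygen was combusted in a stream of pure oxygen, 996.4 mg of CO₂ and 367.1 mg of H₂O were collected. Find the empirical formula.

C5H9O4

mol C = 0.9964 g CO₂ ÷ 44.009 g/mol = 0.022641 mol
mol H = 2 × 0.3671 g H₂O ÷ 18.015 g/mol = 0.040755 mol
mass O = 0.6028 − (0.27194 + 0.041081) = 0.28978 g → mol O = 0.28978 ÷ 15.999 = 0.018112 mol
Divide by the smallest (0.018112 mol): C 1.250, H 2.250, O 1.000
Multiplying each by 4 gives whole numbers: C 5.00, H 9.00, O 4.00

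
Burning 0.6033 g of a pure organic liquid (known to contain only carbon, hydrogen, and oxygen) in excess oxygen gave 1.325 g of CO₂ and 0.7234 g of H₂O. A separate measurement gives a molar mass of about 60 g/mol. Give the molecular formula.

C3H8O

mol C = 1.325 g CO₂ ÷ 44.009 g/mol = 0.030107 mol
mol H = 2 × 0.7234 g H₂O ÷ 18.015 g/mol = 0.080311 mol
mass O = 0.6033 − (0.36162 + 0.080953) = 0.16073 g → mol O = 0.16073 ÷ 15.999 = 0.010046 mol
Divide by the smallest (0.010046 mol): C 2.997, H 7.994, O 1.000
Empirical formula: C3H8O
Empirical-formula mass = 60.10 g/mol; 60 ÷ 60.10 ≈ 1, so the molecular formula is C3H8O.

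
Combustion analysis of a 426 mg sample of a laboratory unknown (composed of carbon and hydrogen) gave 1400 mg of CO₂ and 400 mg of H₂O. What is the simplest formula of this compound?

mol C = 1.40 g CO₂ ÷ 44.009 g/mol = 0.03181 mol
mol H = 2 × 0.400 g H₂O ÷ 18.015 g/mol = 0.04441 mol
Divide by the smallest (0.03181 mol): C 1.000, H 1.396
Multiplying each by 5 gives whole numbers: C 5.00, H 6.98

C5H7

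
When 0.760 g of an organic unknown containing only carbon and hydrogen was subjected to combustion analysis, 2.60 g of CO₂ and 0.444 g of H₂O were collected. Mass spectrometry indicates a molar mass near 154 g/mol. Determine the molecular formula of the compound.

C12H10

mol C = 2.60 g CO₂ ÷ 44.009 g/mol = 0.05908 mol
mol H = 2 × 0.444 g H₂O ÷ 18.015 g/mol = 0.04929 mol
Divide by the smallest (0.04929 mol): C 1.199, H 1.000
Multiplying each by 5 gives whole numbers: C 5.99, H 5.00
Empirical formula: C6H5
Empirical-formula mass = 77.11 g/mol; 154 ÷ 77.11 ≈ 2, so the molecular formula is C12H10.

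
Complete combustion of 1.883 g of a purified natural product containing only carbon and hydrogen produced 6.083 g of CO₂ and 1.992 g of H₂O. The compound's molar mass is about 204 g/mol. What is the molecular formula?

mol C = 6.083 g CO₂ ÷ 44.009 g/mol = 0.13822 mol
mol H = 2 × 1.992 g H₂O ÷ 18.015 g/mol = 0.22115 mol
Divide by the smallest (0.13822 mol): C 1.000, H 1.600
Multiplying each by 5 gives whole numbers: C 5.00, H 8.00
Empirical formula: C5H8
Empirical-formula mass = 68.12 g/mol; 204 ÷ 68.12 ≈ 3, so the molecular formula is C15H24.

C15H24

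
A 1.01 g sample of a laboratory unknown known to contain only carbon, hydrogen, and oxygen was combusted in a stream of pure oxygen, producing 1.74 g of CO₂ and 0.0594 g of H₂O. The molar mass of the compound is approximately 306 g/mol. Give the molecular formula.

C12H2O10

mol C = 1.74 g CO₂ ÷ 44.009 g/mol = 0.03954 mol
mol H = 2 × 0.0594 g H₂O ÷ 18.015 g/mol = 0.006595 mol
mass O = 1.01 − (0.4749 + 0.006647) = 0.5285 g → mol O = 0.5285 ÷ 15.999 = 0.03303 mol
Divide by the smallest (0.006595 mol): C 5.996, H 1.000, O 5.009
Empirical formula: C6HO5
Empirical-formula mass = 153.07 g/mol; 306 ÷ 153.07 ≈ 2, so the molecular formula is C12H2O10.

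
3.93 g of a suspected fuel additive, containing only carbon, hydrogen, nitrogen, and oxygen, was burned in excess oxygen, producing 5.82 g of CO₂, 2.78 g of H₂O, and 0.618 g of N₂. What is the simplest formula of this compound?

mol C = 5.82 g CO₂ ÷ 44.009 g/mol = 0.1322 mol
mol H = 2 × 2.78 g H₂O ÷ 18.015 g/mol = 0.3086 mol
mol N = 2 × 0.618 g N₂ ÷ 28.014 g/mol = 0.04412 mol
mass O = 3.93 − (1.588 + 0.3111 + 0.6180) = 1.412 g → mol O = 1.412 ÷ 15.999 = 0.08829 mol
Divide by the smallest (0.04412 mol): C 2.997, H 6.995, N 1.000, O 2.001

C3H7NO2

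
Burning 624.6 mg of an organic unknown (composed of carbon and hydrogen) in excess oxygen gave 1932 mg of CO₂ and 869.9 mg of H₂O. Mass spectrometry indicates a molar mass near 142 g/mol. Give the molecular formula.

mol C = 1.932 g CO₂ ÷ 44.009 g/mol = 0.043900 mol
mol H = 2 × 0.8699 g H₂O ÷ 18.015 g/mol = 0.096575 mol
Divide by the smallest (0.043900 mol): C 1.000, H 2.200
Multiplying each by 5 gives whole numbers: C 5.00, H 11.00
Empirical formula: C5H11
Empirical-formula mass = 71.14 g/mol; 142 ÷ 71.14 ≈ 2, so the molecular formula is C10H22.

C10H22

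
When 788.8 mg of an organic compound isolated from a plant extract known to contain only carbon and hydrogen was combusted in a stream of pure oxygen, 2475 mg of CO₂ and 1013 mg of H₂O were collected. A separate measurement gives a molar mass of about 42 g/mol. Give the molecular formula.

mol C = 2.475 g CO₂ ÷ 44.009 g/mol = 0.056238 mol
mol H = 2 × 1.013 g H₂O ÷ 18.015 g/mol = 0.11246 mol
Divide by the smallest (0.056238 mol): C 1.000, H 2.000
Empirical formula: CH2
Empirical-formula mass = 14.03 g/mol; 42 ÷ 14.03 ≈ 3, so the molecular formula is C3H6.

C3H6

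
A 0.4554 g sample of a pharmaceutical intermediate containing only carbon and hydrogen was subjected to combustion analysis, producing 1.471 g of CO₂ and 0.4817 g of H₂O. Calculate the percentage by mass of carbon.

mol C = 1.471 g CO₂ ÷ 44.009 g/mol = 0.033425 mol
mol H = 2 × 0.4817 g H₂O ÷ 18.015 g/mol = 0.053478 mol
mass % C = 0.40147 g ÷ 0.4554 g × 100%

88.16%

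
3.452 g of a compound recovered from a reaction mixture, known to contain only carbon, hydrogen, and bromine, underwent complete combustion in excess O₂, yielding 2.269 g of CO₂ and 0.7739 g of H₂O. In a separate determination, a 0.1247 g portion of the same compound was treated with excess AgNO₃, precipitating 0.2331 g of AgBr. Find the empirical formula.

C3H5Br2

mol C = 2.269 g CO₂ ÷ 44.009 g/mol = 0.051558 mol
mol H = 2 × 0.7739 g H₂O ÷ 18.015 g/mol = 0.085917 mol
From the AgBr data: mol Br per gram of compound = (0.2331 ÷ 187.772) ÷ 0.1247 = 0.0099551 mol/g, so in the 3.452 g combustion sample mol Br = 0.034365 mol
Divide by the smallest (0.034365 mol): C 1.500, H 2.500, Br 1.000
Multiplying each by 2 gives whole numbers: C 3.00, H 5.00, Br 2.00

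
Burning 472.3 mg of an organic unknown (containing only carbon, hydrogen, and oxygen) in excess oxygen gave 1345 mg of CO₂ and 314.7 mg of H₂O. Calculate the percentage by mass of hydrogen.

mol C = 1.345 g CO₂ ÷ 44.009 g/mol = 0.030562 mol
mol H = 2 × 0.3147 g H₂O ÷ 18.015 g/mol = 0.034938 mol
mass O = 0.4723 − (0.36708 + 0.035217) = 0.070004 g → mol O = 0.070004 ÷ 15.999 = 0.0043755 mol
mass % H = 0.035217 g ÷ 0.4723 g × 100%

7.46%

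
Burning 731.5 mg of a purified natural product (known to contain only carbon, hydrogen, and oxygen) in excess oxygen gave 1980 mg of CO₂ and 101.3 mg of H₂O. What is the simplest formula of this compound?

C4HO

mol C = 1.980 g CO₂ ÷ 44.009 g/mol = 0.044991 mol
mol H = 2 × 0.1013 g H₂O ÷ 18.015 g/mol = 0.011246 mol
mass O = 0.7315 − (0.54038 + 0.011336) = 0.17978 g → mol O = 0.17978 ÷ 15.999 = 0.011237 mol
Divide by the smallest (0.011237 mol): C 4.004, H 1.001, O 1.000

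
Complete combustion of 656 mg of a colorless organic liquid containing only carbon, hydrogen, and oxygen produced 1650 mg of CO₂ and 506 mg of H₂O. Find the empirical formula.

C4H6O

mol C = 1.65 g CO₂ ÷ 44.009 g/mol = 0.03749 mol
mol H = 2 × 0.506 g H₂O ÷ 18.015 g/mol = 0.05618 mol
mass O = 0.656 − (0.4503 + 0.05662) = 0.1491 g → mol O = 0.1491 ÷ 15.999 = 0.009317 mol
Divide by the smallest (0.009317 mol): C 4.024, H 6.030, O 1.000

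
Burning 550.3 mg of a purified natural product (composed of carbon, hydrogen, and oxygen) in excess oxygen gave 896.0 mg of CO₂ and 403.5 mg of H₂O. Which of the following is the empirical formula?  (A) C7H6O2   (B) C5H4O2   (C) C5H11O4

(C) C5H11O4

mol C = 0.8960 g CO₂ ÷ 44.009 g/mol = 0.020359 mol
mol H = 2 × 0.4035 g H₂O ÷ 18.015 g/mol = 0.044796 mol
mass O = 0.5503 − (0.24454 + 0.045154) = 0.26061 g → mol O = 0.26061 ÷ 15.999 = 0.016289 mol
Divide by the smallest (0.016289 mol): C 1.250, H 2.750, O 1.000
Multiplying each by 4 gives whole numbers: C 5.00, H 11.00, O 4.00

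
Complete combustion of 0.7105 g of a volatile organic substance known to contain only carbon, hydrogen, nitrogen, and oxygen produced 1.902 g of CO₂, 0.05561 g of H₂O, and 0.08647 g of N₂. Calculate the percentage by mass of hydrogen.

mol C = 1.902 g CO₂ ÷ 44.009 g/mol = 0.043218 mol
mol H = 2 × 0.05561 g H₂O ÷ 18.015 g/mol = 0.0061737 mol
mol N = 2 × 0.08647 g N₂ ÷ 28.014 g/mol = 0.0061733 mol
mass O = 0.7105 − (0.51910 + 0.0062231 + 0.086470) = 0.098710 g → mol O = 0.098710 ÷ 15.999 = 0.0061698 mol
mass % H = 0.0062231 g ÷ 0.7105 g × 100%

0.88%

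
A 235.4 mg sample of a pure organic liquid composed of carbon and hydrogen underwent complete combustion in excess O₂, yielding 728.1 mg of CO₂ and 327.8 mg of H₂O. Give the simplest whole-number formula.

C5H11

mol C = 0.7281 g CO₂ ÷ 44.009 g/mol = 0.016544 mol
mol H = 2 × 0.3278 g H₂O ÷ 18.015 g/mol = 0.036392 mol
Divide by the smallest (0.016544 mol): C 1.000, H 2.200
Multiplying each by 5 gives whole numbers: C 5.00, H 11.00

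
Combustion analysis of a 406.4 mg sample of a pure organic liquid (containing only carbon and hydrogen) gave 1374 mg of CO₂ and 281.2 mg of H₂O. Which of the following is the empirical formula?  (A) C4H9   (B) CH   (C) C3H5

(B) CH

mol C = 1.374 g CO₂ ÷ 44.009 g/mol = 0.031221 mol
mol H = 2 × 0.2812 g H₂O ÷ 18.015 g/mol = 0.031218 mol
Divide by the smallest (0.031218 mol): C 1.000, H 1.000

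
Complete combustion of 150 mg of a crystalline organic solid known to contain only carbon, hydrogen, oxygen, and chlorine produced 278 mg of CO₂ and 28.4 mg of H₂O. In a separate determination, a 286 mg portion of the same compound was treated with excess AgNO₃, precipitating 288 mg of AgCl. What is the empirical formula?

mol C = 0.278 g CO₂ ÷ 44.009 g/mol = 0.006317 mol
mol H = 2 × 0.0284 g H₂O ÷ 18.015 g/mol = 0.003153 mol
From the AgCl data: mol Cl per gram of compound = (0.288 ÷ 143.318) ÷ 0.286 = 0.007026 mol/g, so in the 0.150 g combustion sample mol Cl = 0.001054 mol
mass O = 0.150 − (0.07587 + 0.003178 + 0.03736) = 0.03359 g → mol O = 0.03359 ÷ 15.999 = 0.002099 mol
Divide by the smallest (0.001054 mol): C 5.994, H 2.992, Cl 1.000, O 1.992

C6H3ClO2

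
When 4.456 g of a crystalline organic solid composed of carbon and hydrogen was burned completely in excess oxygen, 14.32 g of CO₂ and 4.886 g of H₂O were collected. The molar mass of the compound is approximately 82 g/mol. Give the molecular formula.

C6H10

mol C = 14.32 g CO₂ ÷ 44.009 g/mol = 0.32539 mol
mol H = 2 × 4.886 g H₂O ÷ 18.015 g/mol = 0.54244 mol
Divide by the smallest (0.32539 mol): C 1.000, H 1.667
Multiplying each by 3 gives whole numbers: C 3.00, H 5.00
Empirical formula: C3H5
Empirical-formula mass = 41.07 g/mol; 82 ÷ 41.07 ≈ 2, so the molecular formula is C6H10.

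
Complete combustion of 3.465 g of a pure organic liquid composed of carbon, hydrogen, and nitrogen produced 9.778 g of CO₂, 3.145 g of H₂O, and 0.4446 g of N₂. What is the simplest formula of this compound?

mol C = 9.778 g CO₂ ÷ 44.009 g/mol = 0.22218 mol
mol H = 2 × 3.145 g H₂O ÷ 18.015 g/mol = 0.34915 mol
mol N = 2 × 0.4446 g N₂ ÷ 28.014 g/mol = 0.031741 mol
Divide by the smallest (0.031741 mol): C 7.000, H 11.000, N 1.000

C7H11N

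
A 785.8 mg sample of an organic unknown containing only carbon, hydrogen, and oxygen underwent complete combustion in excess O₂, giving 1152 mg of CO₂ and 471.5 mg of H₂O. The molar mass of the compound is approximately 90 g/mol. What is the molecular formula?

C3H6O3

mol C = 1.152 g CO₂ ÷ 44.009 g/mol = 0.026176 mol
mol H = 2 × 0.4715 g H₂O ÷ 18.015 g/mol = 0.052345 mol
mass O = 0.7858 − (0.31441 + 0.052764) = 0.41863 g → mol O = 0.41863 ÷ 15.999 = 0.026166 mol
Divide by the smallest (0.026166 mol): C 1.000, H 2.001, O 1.000
Empirical formula: CH2O
Empirical-formula mass = 30.03 g/mol; 90 ÷ 30.03 ≈ 3, so the molecular formula is C3H6O3.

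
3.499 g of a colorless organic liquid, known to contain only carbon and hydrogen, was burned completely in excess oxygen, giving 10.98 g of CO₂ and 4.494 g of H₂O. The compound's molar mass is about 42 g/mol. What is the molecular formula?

C3H6

mol C = 10.98 g CO₂ ÷ 44.009 g/mol = 0.24949 mol
mol H = 2 × 4.494 g H₂O ÷ 18.015 g/mol = 0.49892 mol
Divide by the smallest (0.24949 mol): C 1.000, H 2.000
Empirical formula: CH2
Empirical-formula mass = 14.03 g/mol; 42 ÷ 14.03 ≈ 3, so the molecular formula is C3H6.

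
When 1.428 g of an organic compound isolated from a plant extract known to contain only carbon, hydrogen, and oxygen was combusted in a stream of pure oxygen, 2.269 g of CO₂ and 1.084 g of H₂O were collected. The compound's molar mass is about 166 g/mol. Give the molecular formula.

mol C = 2.269 g CO₂ ÷ 44.009 g/mol = 0.051558 mol
mol H = 2 × 1.084 g H₂O ÷ 18.015 g/mol = 0.12034 mol
mass O = 1.428 − (0.61926 + 0.12131) = 0.68743 g → mol O = 0.68743 ÷ 15.999 = 0.042967 mol
Divide by the smallest (0.042967 mol): C 1.200, H 2.801, O 1.000
Multiplying each by 5 gives whole numbers: C 6.00, H 14.00, O 5.00
Empirical formula: C6H14O5
Empirical-formula mass = 166.17 g/mol; 166 ÷ 166.17 ≈ 1, so the molecular formula is C6H14O5.

C6H14O5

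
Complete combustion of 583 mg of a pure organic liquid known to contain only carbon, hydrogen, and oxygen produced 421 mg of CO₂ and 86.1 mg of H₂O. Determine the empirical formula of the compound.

CHO3

mol C = 0.421 g CO₂ ÷ 44.009 g/mol = 0.009566 mol
mol H = 2 × 0.0861 g H₂O ÷ 18.015 g/mol = 0.009559 mol
mass O = 0.583 − (0.1149 + 0.009635) = 0.4585 g → mol O = 0.4585 ÷ 15.999 = 0.02866 mol
Divide by the smallest (0.009559 mol): C 1.001, H 1.000, O 2.998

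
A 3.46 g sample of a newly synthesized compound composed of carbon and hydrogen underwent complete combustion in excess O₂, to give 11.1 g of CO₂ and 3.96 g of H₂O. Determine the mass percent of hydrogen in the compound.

12.8%

mol C = 11.1 g CO₂ ÷ 44.009 g/mol = 0.2522 mol
mol H = 2 × 3.96 g H₂O ÷ 18.015 g/mol = 0.4396 mol
mass % H = 0.4432 g ÷ 3.46 g × 100%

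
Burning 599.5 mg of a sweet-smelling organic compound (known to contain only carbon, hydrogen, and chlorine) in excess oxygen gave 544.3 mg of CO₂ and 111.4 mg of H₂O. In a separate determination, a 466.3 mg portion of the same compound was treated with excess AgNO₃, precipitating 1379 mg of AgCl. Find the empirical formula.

mol C = 0.5443 g CO₂ ÷ 44.009 g/mol = 0.012368 mol
mol H = 2 × 0.1114 g H₂O ÷ 18.015 g/mol = 0.012367 mol
From the AgCl data: mol Cl per gram of compound = (1.379 ÷ 143.318) ÷ 0.4663 = 0.020635 mol/g, so in the 0.5995 g combustion sample mol Cl = 0.012371 mol
Divide by the smallest (0.012367 mol): C 1.000, H 1.000, Cl 1.000

CHCl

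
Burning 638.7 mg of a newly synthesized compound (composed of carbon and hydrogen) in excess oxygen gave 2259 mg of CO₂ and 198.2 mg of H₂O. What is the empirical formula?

mol C = 2.259 g CO₂ ÷ 44.009 g/mol = 0.051330 mol
mol H = 2 × 0.1982 g H₂O ÷ 18.015 g/mol = 0.022004 mol
Divide by the smallest (0.022004 mol): C 2.333, H 1.000
Multiplying each by 3 gives whole numbers: C 7.00, H 3.00

C7H3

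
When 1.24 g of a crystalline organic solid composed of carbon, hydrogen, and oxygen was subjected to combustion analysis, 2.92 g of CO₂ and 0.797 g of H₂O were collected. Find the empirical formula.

C3H4O

mol C = 2.92 g CO₂ ÷ 44.009 g/mol = 0.06635 mol
mol H = 2 × 0.797 g H₂O ÷ 18.015 g/mol = 0.08848 mol
mass O = 1.24 − (0.7969 + 0.08919) = 0.3539 g → mol O = 0.3539 ÷ 15.999 = 0.02212 mol
Divide by the smallest (0.02212 mol): C 3.000, H 4.000, O 1.000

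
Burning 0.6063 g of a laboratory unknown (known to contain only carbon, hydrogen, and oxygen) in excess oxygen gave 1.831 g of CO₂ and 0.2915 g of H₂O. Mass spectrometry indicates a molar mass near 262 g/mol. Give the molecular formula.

C18H14O2

mol C = 1.831 g CO₂ ÷ 44.009 g/mol = 0.041605 mol
mol H = 2 × 0.2915 g H₂O ÷ 18.015 g/mol = 0.032362 mol
mass O = 0.6063 − (0.49972 + 0.032621) = 0.073960 g → mol O = 0.073960 ÷ 15.999 = 0.0046228 mol
Divide by the smallest (0.0046228 mol): C 9.000, H 7.001, O 1.000
Empirical formula: C9H7O
Empirical-formula mass = 131.15 g/mol; 262 ÷ 131.15 ≈ 2, so the molecular formula is C18H14O2.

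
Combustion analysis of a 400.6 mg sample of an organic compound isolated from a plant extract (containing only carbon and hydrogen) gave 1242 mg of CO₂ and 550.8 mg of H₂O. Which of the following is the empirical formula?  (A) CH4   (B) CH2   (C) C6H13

mol C = 1.242 g CO₂ ÷ 44.009 g/mol = 0.028222 mol
mol H = 2 × 0.5508 g H₂O ÷ 18.015 g/mol = 0.061149 mol
Divide by the smallest (0.028222 mol): C 1.000, H 2.167
Multiplying each by 6 gives whole numbers: C 6.00, H 13.00

(C) C6H13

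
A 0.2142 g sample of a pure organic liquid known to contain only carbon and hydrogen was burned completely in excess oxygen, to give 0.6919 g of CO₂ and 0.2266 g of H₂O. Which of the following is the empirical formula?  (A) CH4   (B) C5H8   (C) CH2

mol C = 0.6919 g CO₂ ÷ 44.009 g/mol = 0.015722 mol
mol H = 2 × 0.2266 g H₂O ÷ 18.015 g/mol = 0.025157 mol
Divide by the smallest (0.015722 mol): C 1.000, H 1.600
Multiplying each by 5 gives whole numbers: C 5.00, H 8.00

(B) C5H8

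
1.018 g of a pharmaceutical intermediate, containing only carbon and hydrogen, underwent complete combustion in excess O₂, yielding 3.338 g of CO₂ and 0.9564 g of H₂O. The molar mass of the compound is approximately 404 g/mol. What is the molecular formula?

mol C = 3.338 g CO₂ ÷ 44.009 g/mol = 0.075848 mol
mol H = 2 × 0.9564 g H₂O ÷ 18.015 g/mol = 0.10618 mol
Divide by the smallest (0.075848 mol): C 1.000, H 1.400
Multiplying each by 5 gives whole numbers: C 5.00, H 7.00
Empirical formula: C5H7
Empirical-formula mass = 67.11 g/mol; 404 ÷ 67.11 ≈ 6, so the molecular formula is C30H42.

C30H42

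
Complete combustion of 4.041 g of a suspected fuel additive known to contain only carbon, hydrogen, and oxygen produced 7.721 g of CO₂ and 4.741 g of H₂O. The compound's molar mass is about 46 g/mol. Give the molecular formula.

mol C = 7.721 g CO₂ ÷ 44.009 g/mol = 0.17544 mol
mol H = 2 × 4.741 g H₂O ÷ 18.015 g/mol = 0.52634 mol
mass O = 4.041 − (2.1072 + 0.53055) = 1.4032 g → mol O = 1.4032 ÷ 15.999 = 0.087707 mol
Divide by the smallest (0.087707 mol): C 2.000, H 6.001, O 1.000
Empirical formula: C2H6O
Empirical-formula mass = 46.07 g/mol; 46 ÷ 46.07 ≈ 1, so the molecular formula is C2H6O.

C2H6O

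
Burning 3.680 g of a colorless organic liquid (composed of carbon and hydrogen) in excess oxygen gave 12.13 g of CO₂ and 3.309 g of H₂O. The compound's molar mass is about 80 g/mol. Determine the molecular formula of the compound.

C6H8

mol C = 12.13 g CO₂ ÷ 44.009 g/mol = 0.27563 mol
mol H = 2 × 3.309 g H₂O ÷ 18.015 g/mol = 0.36736 mol
Divide by the smallest (0.27563 mol): C 1.000, H 1.333
Multiplying each by 3 gives whole numbers: C 3.00, H 4.00
Empirical formula: C3H4
Empirical-formula mass = 40.06 g/mol; 80 ÷ 40.06 ≈ 2, so the molecular formula is C6H8.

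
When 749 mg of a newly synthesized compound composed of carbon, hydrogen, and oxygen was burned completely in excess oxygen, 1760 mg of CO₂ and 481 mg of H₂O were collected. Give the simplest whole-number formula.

C3H4O

mol C = 1.76 g CO₂ ÷ 44.009 g/mol = 0.03999 mol
mol H = 2 × 0.481 g H₂O ÷ 18.015 g/mol = 0.05340 mol
mass O = 0.749 − (0.4803 + 0.05383) = 0.2148 g → mol O = 0.2148 ÷ 15.999 = 0.01343 mol
Divide by the smallest (0.01343 mol): C 2.978, H 3.977, O 1.000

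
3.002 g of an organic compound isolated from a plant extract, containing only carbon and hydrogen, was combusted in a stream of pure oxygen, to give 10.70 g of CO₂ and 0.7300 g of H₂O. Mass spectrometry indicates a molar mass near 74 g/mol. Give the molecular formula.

mol C = 10.70 g CO₂ ÷ 44.009 g/mol = 0.24313 mol
mol H = 2 × 0.7300 g H₂O ÷ 18.015 g/mol = 0.081044 mol
Divide by the smallest (0.081044 mol): C 3.000, H 1.000
Empirical formula: C3H
Empirical-formula mass = 37.04 g/mol; 74 ÷ 37.04 ≈ 2, so the molecular formula is C6H2.

C6H2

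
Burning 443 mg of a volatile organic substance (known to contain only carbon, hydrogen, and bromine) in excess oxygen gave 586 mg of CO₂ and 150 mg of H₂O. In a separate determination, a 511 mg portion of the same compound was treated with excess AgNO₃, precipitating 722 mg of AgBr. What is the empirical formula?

mol C = 0.586 g CO₂ ÷ 44.009 g/mol = 0.01332 mol
mol H = 2 × 0.150 g H₂O ÷ 18.015 g/mol = 0.01665 mol
From the AgBr data: mol Br per gram of compound = (0.722 ÷ 187.772) ÷ 0.511 = 0.007525 mol/g, so in the 0.443 g combustion sample mol Br = 0.003333 mol
Divide by the smallest (0.003333 mol): C 3.995, H 4.996, Br 1.000

C4H5Br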